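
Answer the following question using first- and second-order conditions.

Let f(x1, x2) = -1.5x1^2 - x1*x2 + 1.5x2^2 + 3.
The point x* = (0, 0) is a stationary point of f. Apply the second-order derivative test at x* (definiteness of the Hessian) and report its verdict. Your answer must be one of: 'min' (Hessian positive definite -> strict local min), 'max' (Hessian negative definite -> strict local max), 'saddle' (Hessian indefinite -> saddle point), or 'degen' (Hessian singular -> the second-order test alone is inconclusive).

Compute the Hessian H = grad^2 f:
  H = [[-3, -1], [-1, 3]]
Verify stationarity: grad f(x*) = H x* + g = (0, 0).
Eigenvalues of H: -3.1623, 3.1623.
Eigenvalues have mixed signs, so H is indefinite -> x* is a saddle point.

saddle


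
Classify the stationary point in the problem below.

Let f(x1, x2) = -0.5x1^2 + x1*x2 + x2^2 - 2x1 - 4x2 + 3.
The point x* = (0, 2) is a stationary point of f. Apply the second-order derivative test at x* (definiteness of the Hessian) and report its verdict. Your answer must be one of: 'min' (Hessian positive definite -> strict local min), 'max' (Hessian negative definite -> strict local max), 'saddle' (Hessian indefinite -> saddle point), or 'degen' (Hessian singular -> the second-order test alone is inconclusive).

Compute the Hessian H = grad^2 f:
  H = [[-1, 1], [1, 2]]
Verify stationarity: grad f(x*) = H x* + g = (0, 0).
Eigenvalues of H: -1.3028, 2.3028.
Eigenvalues have mixed signs, so H is indefinite -> x* is a saddle point.

saddle


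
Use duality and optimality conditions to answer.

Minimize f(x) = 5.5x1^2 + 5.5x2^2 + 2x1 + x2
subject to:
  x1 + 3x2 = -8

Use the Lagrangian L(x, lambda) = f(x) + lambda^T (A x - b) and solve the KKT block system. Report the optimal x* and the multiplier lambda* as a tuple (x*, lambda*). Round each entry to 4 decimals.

Form the Lagrangian:
  L(x, lambda) = (1/2) x^T Q x + c^T x + lambda^T (A x - b)
Stationarity (grad_x L = 0): Q x + c + A^T lambda = 0.
Primal feasibility: A x = b.

This gives the KKT block system:
  [ Q   A^T ] [ x     ]   [-c ]
  [ A    0  ] [ lambda ] = [ b ]

Solving the linear system:
  x*      = (-0.9364, -2.3545)
  lambda* = (8.3)
  f(x*)   = 31.0864

x* = (-0.9364, -2.3545), lambda* = (8.3)


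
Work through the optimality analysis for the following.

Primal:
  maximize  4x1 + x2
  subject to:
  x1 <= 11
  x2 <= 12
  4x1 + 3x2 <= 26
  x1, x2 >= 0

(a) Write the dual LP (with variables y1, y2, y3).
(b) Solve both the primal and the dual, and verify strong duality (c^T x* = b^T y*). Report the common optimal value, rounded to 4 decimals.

The standard primal-dual pair for 'max c^T x s.t. A x <= b, x >= 0' is:
  Dual:  min b^T y  s.t.  A^T y >= c,  y >= 0.

So the dual LP is:
  minimize  11y1 + 12y2 + 26y3
  subject to:
    y1 + 4y3 >= 4
    y2 + 3y3 >= 1
    y1, y2, y3 >= 0

Solving the primal: x* = (6.5, 0).
  primal value c^T x* = 26.
Solving the dual: y* = (0, 0, 1).
  dual value b^T y* = 26.
Strong duality: c^T x* = b^T y*. Confirmed.

26


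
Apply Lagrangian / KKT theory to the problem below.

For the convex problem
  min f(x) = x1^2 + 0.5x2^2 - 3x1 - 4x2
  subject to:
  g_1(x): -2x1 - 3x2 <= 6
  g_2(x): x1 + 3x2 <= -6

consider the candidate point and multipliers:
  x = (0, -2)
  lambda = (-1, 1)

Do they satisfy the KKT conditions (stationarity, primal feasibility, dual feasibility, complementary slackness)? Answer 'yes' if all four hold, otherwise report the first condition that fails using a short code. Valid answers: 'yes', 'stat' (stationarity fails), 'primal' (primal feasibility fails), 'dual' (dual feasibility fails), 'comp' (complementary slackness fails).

Gradient of f: grad f(x) = Q x + c = (-3, -6)
Constraint values g_i(x) = a_i^T x - b_i:
  g_1((0, -2)) = 0
  g_2((0, -2)) = 0
Stationarity residual: grad f(x) + sum_i lambda_i a_i = (0, 0)
  -> stationarity OK
Primal feasibility (all g_i <= 0): OK
Dual feasibility (all lambda_i >= 0): FAILS
Complementary slackness (lambda_i * g_i(x) = 0 for all i): OK

Verdict: the first failing condition is dual_feasibility -> dual.

dual


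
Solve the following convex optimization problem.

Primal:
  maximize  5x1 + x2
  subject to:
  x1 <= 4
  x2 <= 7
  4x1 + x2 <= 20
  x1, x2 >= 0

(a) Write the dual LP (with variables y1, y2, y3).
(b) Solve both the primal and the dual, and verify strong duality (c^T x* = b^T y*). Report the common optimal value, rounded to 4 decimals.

The standard primal-dual pair for 'max c^T x s.t. A x <= b, x >= 0' is:
  Dual:  min b^T y  s.t.  A^T y >= c,  y >= 0.

So the dual LP is:
  minimize  4y1 + 7y2 + 20y3
  subject to:
    y1 + 4y3 >= 5
    y2 + y3 >= 1
    y1, y2, y3 >= 0

Solving the primal: x* = (4, 4).
  primal value c^T x* = 24.
Solving the dual: y* = (1, 0, 1).
  dual value b^T y* = 24.
Strong duality: c^T x* = b^T y*. Confirmed.

24


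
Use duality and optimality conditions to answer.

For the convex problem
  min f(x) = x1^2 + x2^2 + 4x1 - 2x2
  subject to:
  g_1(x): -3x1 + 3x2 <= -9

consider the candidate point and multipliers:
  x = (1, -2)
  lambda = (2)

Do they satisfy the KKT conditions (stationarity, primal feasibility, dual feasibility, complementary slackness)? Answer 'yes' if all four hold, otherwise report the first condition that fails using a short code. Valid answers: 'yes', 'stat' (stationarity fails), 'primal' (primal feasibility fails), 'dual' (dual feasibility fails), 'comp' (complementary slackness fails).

Gradient of f: grad f(x) = Q x + c = (6, -6)
Constraint values g_i(x) = a_i^T x - b_i:
  g_1((1, -2)) = 0
Stationarity residual: grad f(x) + sum_i lambda_i a_i = (0, 0)
  -> stationarity OK
Primal feasibility (all g_i <= 0): OK
Dual feasibility (all lambda_i >= 0): OK
Complementary slackness (lambda_i * g_i(x) = 0 for all i): OK

Verdict: yes, KKT holds.

yes


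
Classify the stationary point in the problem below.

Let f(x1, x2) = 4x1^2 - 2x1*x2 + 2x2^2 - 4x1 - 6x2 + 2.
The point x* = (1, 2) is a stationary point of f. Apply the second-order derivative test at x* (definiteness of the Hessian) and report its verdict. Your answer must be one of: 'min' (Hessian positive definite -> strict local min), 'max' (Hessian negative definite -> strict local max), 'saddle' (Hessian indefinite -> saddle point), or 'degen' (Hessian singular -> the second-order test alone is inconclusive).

Compute the Hessian H = grad^2 f:
  H = [[8, -2], [-2, 4]]
Verify stationarity: grad f(x*) = H x* + g = (0, 0).
Eigenvalues of H: 3.1716, 8.8284.
Both eigenvalues > 0, so H is positive definite -> x* is a strict local min.

min


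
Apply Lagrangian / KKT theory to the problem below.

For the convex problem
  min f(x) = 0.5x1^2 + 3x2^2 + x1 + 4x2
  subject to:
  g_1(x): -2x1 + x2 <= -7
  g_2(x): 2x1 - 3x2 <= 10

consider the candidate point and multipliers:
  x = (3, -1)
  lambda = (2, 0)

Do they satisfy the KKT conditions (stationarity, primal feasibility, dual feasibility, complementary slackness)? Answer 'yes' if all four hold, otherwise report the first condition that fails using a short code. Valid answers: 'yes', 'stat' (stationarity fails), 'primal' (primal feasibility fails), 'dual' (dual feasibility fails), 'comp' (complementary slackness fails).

Gradient of f: grad f(x) = Q x + c = (4, -2)
Constraint values g_i(x) = a_i^T x - b_i:
  g_1((3, -1)) = 0
  g_2((3, -1)) = -1
Stationarity residual: grad f(x) + sum_i lambda_i a_i = (0, 0)
  -> stationarity OK
Primal feasibility (all g_i <= 0): OK
Dual feasibility (all lambda_i >= 0): OK
Complementary slackness (lambda_i * g_i(x) = 0 for all i): OK

Verdict: yes, KKT holds.

yes


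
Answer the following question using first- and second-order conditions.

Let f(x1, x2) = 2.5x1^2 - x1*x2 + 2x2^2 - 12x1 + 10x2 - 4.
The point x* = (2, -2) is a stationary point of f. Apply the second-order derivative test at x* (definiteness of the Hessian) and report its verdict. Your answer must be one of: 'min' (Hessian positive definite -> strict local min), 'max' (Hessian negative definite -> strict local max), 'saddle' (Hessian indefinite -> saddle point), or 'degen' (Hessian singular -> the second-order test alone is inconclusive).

Compute the Hessian H = grad^2 f:
  H = [[5, -1], [-1, 4]]
Verify stationarity: grad f(x*) = H x* + g = (0, 0).
Eigenvalues of H: 3.382, 5.618.
Both eigenvalues > 0, so H is positive definite -> x* is a strict local min.

min


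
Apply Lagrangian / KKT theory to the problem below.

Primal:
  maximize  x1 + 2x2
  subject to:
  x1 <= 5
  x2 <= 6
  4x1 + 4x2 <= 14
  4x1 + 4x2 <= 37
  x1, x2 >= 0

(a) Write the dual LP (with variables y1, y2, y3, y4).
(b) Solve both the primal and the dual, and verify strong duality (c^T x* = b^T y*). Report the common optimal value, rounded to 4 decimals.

The standard primal-dual pair for 'max c^T x s.t. A x <= b, x >= 0' is:
  Dual:  min b^T y  s.t.  A^T y >= c,  y >= 0.

So the dual LP is:
  minimize  5y1 + 6y2 + 14y3 + 37y4
  subject to:
    y1 + 4y3 + 4y4 >= 1
    y2 + 4y3 + 4y4 >= 2
    y1, y2, y3, y4 >= 0

Solving the primal: x* = (0, 3.5).
  primal value c^T x* = 7.
Solving the dual: y* = (0, 0, 0.5, 0).
  dual value b^T y* = 7.
Strong duality: c^T x* = b^T y*. Confirmed.

7


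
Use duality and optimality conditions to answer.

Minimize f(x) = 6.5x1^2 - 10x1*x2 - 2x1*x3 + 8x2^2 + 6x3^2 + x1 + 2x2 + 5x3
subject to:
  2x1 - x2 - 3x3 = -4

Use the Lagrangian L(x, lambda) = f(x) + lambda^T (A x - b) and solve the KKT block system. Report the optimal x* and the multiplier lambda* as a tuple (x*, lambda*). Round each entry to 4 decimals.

Form the Lagrangian:
  L(x, lambda) = (1/2) x^T Q x + c^T x + lambda^T (A x - b)
Stationarity (grad_x L = 0): Q x + c + A^T lambda = 0.
Primal feasibility: A x = b.

This gives the KKT block system:
  [ Q   A^T ] [ x     ]   [-c ]
  [ A    0  ] [ lambda ] = [ b ]

Solving the linear system:
  x*      = (-1.2056, -0.5462, 0.7117)
  lambda* = (5.3171)
  f(x*)   = 11.2644

x* = (-1.2056, -0.5462, 0.7117), lambda* = (5.3171)


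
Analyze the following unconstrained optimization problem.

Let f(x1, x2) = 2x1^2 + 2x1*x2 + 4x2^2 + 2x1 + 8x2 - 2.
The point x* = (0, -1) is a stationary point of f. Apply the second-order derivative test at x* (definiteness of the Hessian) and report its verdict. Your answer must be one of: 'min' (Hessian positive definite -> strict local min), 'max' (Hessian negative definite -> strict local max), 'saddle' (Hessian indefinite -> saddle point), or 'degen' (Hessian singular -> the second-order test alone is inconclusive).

Compute the Hessian H = grad^2 f:
  H = [[4, 2], [2, 8]]
Verify stationarity: grad f(x*) = H x* + g = (0, 0).
Eigenvalues of H: 3.1716, 8.8284.
Both eigenvalues > 0, so H is positive definite -> x* is a strict local min.

min


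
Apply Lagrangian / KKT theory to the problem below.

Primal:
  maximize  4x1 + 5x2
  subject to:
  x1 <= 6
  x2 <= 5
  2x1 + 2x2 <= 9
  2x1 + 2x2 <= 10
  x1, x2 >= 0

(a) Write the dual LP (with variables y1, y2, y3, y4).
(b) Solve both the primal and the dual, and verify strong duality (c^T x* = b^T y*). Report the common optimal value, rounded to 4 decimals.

The standard primal-dual pair for 'max c^T x s.t. A x <= b, x >= 0' is:
  Dual:  min b^T y  s.t.  A^T y >= c,  y >= 0.

So the dual LP is:
  minimize  6y1 + 5y2 + 9y3 + 10y4
  subject to:
    y1 + 2y3 + 2y4 >= 4
    y2 + 2y3 + 2y4 >= 5
    y1, y2, y3, y4 >= 0

Solving the primal: x* = (0, 4.5).
  primal value c^T x* = 22.5.
Solving the dual: y* = (0, 0, 2.5, 0).
  dual value b^T y* = 22.5.
Strong duality: c^T x* = b^T y*. Confirmed.

22.5


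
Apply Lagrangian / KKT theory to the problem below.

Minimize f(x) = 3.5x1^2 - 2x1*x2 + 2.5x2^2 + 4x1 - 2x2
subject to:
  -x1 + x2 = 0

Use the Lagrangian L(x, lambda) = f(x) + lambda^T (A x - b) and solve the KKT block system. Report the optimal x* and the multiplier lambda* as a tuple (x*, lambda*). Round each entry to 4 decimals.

Form the Lagrangian:
  L(x, lambda) = (1/2) x^T Q x + c^T x + lambda^T (A x - b)
Stationarity (grad_x L = 0): Q x + c + A^T lambda = 0.
Primal feasibility: A x = b.

This gives the KKT block system:
  [ Q   A^T ] [ x     ]   [-c ]
  [ A    0  ] [ lambda ] = [ b ]

Solving the linear system:
  x*      = (-0.25, -0.25)
  lambda* = (2.75)
  f(x*)   = -0.25

x* = (-0.25, -0.25), lambda* = (2.75)


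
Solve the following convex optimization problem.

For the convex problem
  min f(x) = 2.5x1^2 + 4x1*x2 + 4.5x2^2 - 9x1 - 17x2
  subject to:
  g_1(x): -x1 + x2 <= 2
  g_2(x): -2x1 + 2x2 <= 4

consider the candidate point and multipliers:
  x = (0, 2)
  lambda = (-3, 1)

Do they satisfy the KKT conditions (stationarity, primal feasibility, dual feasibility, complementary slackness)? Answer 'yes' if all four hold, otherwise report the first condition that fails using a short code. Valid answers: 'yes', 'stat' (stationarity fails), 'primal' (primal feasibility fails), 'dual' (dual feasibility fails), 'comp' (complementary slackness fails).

Gradient of f: grad f(x) = Q x + c = (-1, 1)
Constraint values g_i(x) = a_i^T x - b_i:
  g_1((0, 2)) = 0
  g_2((0, 2)) = 0
Stationarity residual: grad f(x) + sum_i lambda_i a_i = (0, 0)
  -> stationarity OK
Primal feasibility (all g_i <= 0): OK
Dual feasibility (all lambda_i >= 0): FAILS
Complementary slackness (lambda_i * g_i(x) = 0 for all i): OK

Verdict: the first failing condition is dual_feasibility -> dual.

dual


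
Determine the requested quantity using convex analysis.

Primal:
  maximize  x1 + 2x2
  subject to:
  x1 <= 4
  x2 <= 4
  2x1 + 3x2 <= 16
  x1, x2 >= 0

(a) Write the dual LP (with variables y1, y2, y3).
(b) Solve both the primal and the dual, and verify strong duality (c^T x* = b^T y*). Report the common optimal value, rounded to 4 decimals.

The standard primal-dual pair for 'max c^T x s.t. A x <= b, x >= 0' is:
  Dual:  min b^T y  s.t.  A^T y >= c,  y >= 0.

So the dual LP is:
  minimize  4y1 + 4y2 + 16y3
  subject to:
    y1 + 2y3 >= 1
    y2 + 3y3 >= 2
    y1, y2, y3 >= 0

Solving the primal: x* = (2, 4).
  primal value c^T x* = 10.
Solving the dual: y* = (0, 0.5, 0.5).
  dual value b^T y* = 10.
Strong duality: c^T x* = b^T y*. Confirmed.

10


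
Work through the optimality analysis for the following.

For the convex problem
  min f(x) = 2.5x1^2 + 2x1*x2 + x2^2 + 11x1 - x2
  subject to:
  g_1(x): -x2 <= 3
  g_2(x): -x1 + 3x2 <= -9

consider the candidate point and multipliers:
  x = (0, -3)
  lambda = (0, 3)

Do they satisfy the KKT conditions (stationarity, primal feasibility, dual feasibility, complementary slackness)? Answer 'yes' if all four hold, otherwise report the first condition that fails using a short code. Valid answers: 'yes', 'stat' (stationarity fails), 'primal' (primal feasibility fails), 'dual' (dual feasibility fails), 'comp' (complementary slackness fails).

Gradient of f: grad f(x) = Q x + c = (5, -7)
Constraint values g_i(x) = a_i^T x - b_i:
  g_1((0, -3)) = 0
  g_2((0, -3)) = 0
Stationarity residual: grad f(x) + sum_i lambda_i a_i = (2, 2)
  -> stationarity FAILS
Primal feasibility (all g_i <= 0): OK
Dual feasibility (all lambda_i >= 0): OK
Complementary slackness (lambda_i * g_i(x) = 0 for all i): OK

Verdict: the first failing condition is stationarity -> stat.

stat


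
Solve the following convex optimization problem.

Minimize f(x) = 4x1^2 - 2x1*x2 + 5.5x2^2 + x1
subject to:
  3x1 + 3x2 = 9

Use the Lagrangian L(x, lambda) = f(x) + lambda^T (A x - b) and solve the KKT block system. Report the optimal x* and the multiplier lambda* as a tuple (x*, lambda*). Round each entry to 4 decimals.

Form the Lagrangian:
  L(x, lambda) = (1/2) x^T Q x + c^T x + lambda^T (A x - b)
Stationarity (grad_x L = 0): Q x + c + A^T lambda = 0.
Primal feasibility: A x = b.

This gives the KKT block system:
  [ Q   A^T ] [ x     ]   [-c ]
  [ A    0  ] [ lambda ] = [ b ]

Solving the linear system:
  x*      = (1.6522, 1.3478)
  lambda* = (-3.8406)
  f(x*)   = 18.1087

x* = (1.6522, 1.3478), lambda* = (-3.8406)


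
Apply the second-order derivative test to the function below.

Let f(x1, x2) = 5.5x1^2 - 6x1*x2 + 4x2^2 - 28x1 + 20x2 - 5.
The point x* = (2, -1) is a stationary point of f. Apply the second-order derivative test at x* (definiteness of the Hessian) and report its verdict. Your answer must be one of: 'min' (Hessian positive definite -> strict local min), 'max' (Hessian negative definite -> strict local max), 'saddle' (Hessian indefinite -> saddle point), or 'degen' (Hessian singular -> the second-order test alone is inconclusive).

Compute the Hessian H = grad^2 f:
  H = [[11, -6], [-6, 8]]
Verify stationarity: grad f(x*) = H x* + g = (0, 0).
Eigenvalues of H: 3.3153, 15.6847.
Both eigenvalues > 0, so H is positive definite -> x* is a strict local min.

min


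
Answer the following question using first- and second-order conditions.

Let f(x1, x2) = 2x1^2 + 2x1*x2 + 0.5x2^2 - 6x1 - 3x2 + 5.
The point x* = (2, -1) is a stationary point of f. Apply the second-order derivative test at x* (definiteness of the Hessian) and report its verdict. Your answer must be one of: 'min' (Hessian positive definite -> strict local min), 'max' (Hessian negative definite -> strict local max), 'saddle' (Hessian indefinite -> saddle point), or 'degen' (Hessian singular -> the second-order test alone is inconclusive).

Compute the Hessian H = grad^2 f:
  H = [[4, 2], [2, 1]]
Verify stationarity: grad f(x*) = H x* + g = (0, 0).
Eigenvalues of H: 0, 5.
H has a zero eigenvalue (singular; positive semidefinite but not definite), so H is neither positive definite, negative definite, nor indefinite. The second-order test alone is inconclusive -> degen.
(Indeed, f is constant along the null direction of H through x*, so x* is not a strict local extremum.)

degen


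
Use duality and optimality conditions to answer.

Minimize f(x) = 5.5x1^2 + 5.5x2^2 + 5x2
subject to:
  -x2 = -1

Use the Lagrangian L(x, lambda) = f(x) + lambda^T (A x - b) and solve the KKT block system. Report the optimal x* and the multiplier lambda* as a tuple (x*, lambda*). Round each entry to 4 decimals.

Form the Lagrangian:
  L(x, lambda) = (1/2) x^T Q x + c^T x + lambda^T (A x - b)
Stationarity (grad_x L = 0): Q x + c + A^T lambda = 0.
Primal feasibility: A x = b.

This gives the KKT block system:
  [ Q   A^T ] [ x     ]   [-c ]
  [ A    0  ] [ lambda ] = [ b ]

Solving the linear system:
  x*      = (0, 1)
  lambda* = (16)
  f(x*)   = 10.5

x* = (0, 1), lambda* = (16)


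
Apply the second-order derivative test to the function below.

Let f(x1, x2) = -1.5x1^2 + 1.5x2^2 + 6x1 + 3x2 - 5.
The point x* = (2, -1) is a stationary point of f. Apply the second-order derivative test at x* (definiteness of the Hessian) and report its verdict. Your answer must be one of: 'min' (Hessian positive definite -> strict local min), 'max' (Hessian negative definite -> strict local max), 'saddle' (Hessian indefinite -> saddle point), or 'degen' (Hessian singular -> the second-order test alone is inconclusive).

Compute the Hessian H = grad^2 f:
  H = [[-3, 0], [0, 3]]
Verify stationarity: grad f(x*) = H x* + g = (0, 0).
Eigenvalues of H: -3, 3.
Eigenvalues have mixed signs, so H is indefinite -> x* is a saddle point.

saddle


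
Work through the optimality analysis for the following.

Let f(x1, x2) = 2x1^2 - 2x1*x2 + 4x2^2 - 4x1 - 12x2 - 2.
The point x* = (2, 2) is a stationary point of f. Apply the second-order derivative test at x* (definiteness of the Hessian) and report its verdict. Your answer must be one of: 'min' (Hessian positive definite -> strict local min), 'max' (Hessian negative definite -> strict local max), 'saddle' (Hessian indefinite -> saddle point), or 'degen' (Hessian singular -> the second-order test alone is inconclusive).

Compute the Hessian H = grad^2 f:
  H = [[4, -2], [-2, 8]]
Verify stationarity: grad f(x*) = H x* + g = (0, 0).
Eigenvalues of H: 3.1716, 8.8284.
Both eigenvalues > 0, so H is positive definite -> x* is a strict local min.

min


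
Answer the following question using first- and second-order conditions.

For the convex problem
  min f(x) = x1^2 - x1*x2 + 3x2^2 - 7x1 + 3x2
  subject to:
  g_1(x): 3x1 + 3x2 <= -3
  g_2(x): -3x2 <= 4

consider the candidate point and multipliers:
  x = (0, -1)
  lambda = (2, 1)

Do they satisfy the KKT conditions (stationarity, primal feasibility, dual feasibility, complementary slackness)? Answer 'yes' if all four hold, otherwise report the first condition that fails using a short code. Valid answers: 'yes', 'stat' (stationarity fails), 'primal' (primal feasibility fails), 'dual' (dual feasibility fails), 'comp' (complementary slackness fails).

Gradient of f: grad f(x) = Q x + c = (-6, -3)
Constraint values g_i(x) = a_i^T x - b_i:
  g_1((0, -1)) = 0
  g_2((0, -1)) = -1
Stationarity residual: grad f(x) + sum_i lambda_i a_i = (0, 0)
  -> stationarity OK
Primal feasibility (all g_i <= 0): OK
Dual feasibility (all lambda_i >= 0): OK
Complementary slackness (lambda_i * g_i(x) = 0 for all i): FAILS

Verdict: the first failing condition is complementary_slackness -> comp.

comp


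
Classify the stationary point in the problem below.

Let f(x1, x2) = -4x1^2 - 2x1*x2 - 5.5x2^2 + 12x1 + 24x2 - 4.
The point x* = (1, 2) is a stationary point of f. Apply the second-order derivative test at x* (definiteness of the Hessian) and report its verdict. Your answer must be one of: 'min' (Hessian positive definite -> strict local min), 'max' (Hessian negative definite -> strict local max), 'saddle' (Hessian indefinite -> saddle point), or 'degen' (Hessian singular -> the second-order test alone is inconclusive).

Compute the Hessian H = grad^2 f:
  H = [[-8, -2], [-2, -11]]
Verify stationarity: grad f(x*) = H x* + g = (0, 0).
Eigenvalues of H: -12, -7.
Both eigenvalues < 0, so H is negative definite -> x* is a strict local max.

max


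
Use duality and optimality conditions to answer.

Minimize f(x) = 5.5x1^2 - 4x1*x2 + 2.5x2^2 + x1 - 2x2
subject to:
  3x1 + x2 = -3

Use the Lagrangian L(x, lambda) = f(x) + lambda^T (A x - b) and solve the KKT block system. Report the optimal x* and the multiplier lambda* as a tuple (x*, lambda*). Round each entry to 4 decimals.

Form the Lagrangian:
  L(x, lambda) = (1/2) x^T Q x + c^T x + lambda^T (A x - b)
Stationarity (grad_x L = 0): Q x + c + A^T lambda = 0.
Primal feasibility: A x = b.

This gives the KKT block system:
  [ Q   A^T ] [ x     ]   [-c ]
  [ A    0  ] [ lambda ] = [ b ]

Solving the linear system:
  x*      = (-0.8, -0.6)
  lambda* = (1.8)
  f(x*)   = 2.9

x* = (-0.8, -0.6), lambda* = (1.8)


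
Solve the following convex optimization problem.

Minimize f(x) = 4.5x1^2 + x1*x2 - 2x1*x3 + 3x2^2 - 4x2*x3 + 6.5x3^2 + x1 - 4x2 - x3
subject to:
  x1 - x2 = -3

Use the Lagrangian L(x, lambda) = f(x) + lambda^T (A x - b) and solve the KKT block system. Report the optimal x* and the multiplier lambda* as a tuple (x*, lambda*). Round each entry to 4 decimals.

Form the Lagrangian:
  L(x, lambda) = (1/2) x^T Q x + c^T x + lambda^T (A x - b)
Stationarity (grad_x L = 0): Q x + c + A^T lambda = 0.
Primal feasibility: A x = b.

This gives the KKT block system:
  [ Q   A^T ] [ x     ]   [-c ]
  [ A    0  ] [ lambda ] = [ b ]

Solving the linear system:
  x*      = (-0.8432, 2.1568, 0.6108)
  lambda* = (5.6541)
  f(x*)   = 3.4405

x* = (-0.8432, 2.1568, 0.6108), lambda* = (5.6541)


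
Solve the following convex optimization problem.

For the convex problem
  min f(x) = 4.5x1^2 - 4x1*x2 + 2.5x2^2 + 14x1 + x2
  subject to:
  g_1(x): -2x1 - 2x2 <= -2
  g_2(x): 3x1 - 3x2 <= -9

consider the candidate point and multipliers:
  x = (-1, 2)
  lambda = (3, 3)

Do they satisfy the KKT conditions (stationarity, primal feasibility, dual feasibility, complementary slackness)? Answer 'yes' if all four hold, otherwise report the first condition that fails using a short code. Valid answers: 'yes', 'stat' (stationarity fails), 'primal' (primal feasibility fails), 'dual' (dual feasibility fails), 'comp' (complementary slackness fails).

Gradient of f: grad f(x) = Q x + c = (-3, 15)
Constraint values g_i(x) = a_i^T x - b_i:
  g_1((-1, 2)) = 0
  g_2((-1, 2)) = 0
Stationarity residual: grad f(x) + sum_i lambda_i a_i = (0, 0)
  -> stationarity OK
Primal feasibility (all g_i <= 0): OK
Dual feasibility (all lambda_i >= 0): OK
Complementary slackness (lambda_i * g_i(x) = 0 for all i): OK

Verdict: yes, KKT holds.

yes


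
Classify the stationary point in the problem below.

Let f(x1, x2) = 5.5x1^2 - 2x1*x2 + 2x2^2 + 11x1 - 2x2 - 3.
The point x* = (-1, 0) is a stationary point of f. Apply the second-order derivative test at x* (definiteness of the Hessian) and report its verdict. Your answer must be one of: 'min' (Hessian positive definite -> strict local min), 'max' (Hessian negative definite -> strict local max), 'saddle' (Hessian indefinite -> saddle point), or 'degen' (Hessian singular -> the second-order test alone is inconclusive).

Compute the Hessian H = grad^2 f:
  H = [[11, -2], [-2, 4]]
Verify stationarity: grad f(x*) = H x* + g = (0, 0).
Eigenvalues of H: 3.4689, 11.5311.
Both eigenvalues > 0, so H is positive definite -> x* is a strict local min.

min


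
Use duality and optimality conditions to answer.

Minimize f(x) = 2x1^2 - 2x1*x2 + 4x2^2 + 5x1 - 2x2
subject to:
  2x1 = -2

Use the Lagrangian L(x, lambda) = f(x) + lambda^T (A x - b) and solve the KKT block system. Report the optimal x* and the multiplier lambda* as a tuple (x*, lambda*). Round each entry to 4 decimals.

Form the Lagrangian:
  L(x, lambda) = (1/2) x^T Q x + c^T x + lambda^T (A x - b)
Stationarity (grad_x L = 0): Q x + c + A^T lambda = 0.
Primal feasibility: A x = b.

This gives the KKT block system:
  [ Q   A^T ] [ x     ]   [-c ]
  [ A    0  ] [ lambda ] = [ b ]

Solving the linear system:
  x*      = (-1, 0)
  lambda* = (-0.5)
  f(x*)   = -3

x* = (-1, 0), lambda* = (-0.5)


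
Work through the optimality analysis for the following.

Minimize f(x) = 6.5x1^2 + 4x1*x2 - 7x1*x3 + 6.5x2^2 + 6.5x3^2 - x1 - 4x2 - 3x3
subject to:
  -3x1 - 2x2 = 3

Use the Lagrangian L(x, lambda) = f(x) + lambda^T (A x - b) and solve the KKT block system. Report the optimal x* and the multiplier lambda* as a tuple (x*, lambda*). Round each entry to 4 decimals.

Form the Lagrangian:
  L(x, lambda) = (1/2) x^T Q x + c^T x + lambda^T (A x - b)
Stationarity (grad_x L = 0): Q x + c + A^T lambda = 0.
Primal feasibility: A x = b.

This gives the KKT block system:
  [ Q   A^T ] [ x     ]   [-c ]
  [ A    0  ] [ lambda ] = [ b ]

Solving the linear system:
  x*      = (-1.0058, 0.0087, -0.3108)
  lambda* = (-3.955)
  f(x*)   = 6.8842

x* = (-1.0058, 0.0087, -0.3108), lambda* = (-3.955)


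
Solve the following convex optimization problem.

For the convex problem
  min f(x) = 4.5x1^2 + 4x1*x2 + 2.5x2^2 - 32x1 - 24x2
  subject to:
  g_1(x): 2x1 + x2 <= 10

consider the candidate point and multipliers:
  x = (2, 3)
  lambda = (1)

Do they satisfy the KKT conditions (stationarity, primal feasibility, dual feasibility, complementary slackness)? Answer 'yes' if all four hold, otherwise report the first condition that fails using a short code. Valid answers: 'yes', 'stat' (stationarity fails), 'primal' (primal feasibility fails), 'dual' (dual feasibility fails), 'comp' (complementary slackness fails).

Gradient of f: grad f(x) = Q x + c = (-2, -1)
Constraint values g_i(x) = a_i^T x - b_i:
  g_1((2, 3)) = -3
Stationarity residual: grad f(x) + sum_i lambda_i a_i = (0, 0)
  -> stationarity OK
Primal feasibility (all g_i <= 0): OK
Dual feasibility (all lambda_i >= 0): OK
Complementary slackness (lambda_i * g_i(x) = 0 for all i): FAILS

Verdict: the first failing condition is complementary_slackness -> comp.

comp


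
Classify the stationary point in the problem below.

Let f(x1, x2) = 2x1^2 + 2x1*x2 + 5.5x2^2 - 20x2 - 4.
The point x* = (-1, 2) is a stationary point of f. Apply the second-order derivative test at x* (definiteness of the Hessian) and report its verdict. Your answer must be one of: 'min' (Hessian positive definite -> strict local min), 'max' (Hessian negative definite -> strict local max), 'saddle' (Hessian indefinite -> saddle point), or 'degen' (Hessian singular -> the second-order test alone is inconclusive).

Compute the Hessian H = grad^2 f:
  H = [[4, 2], [2, 11]]
Verify stationarity: grad f(x*) = H x* + g = (0, 0).
Eigenvalues of H: 3.4689, 11.5311.
Both eigenvalues > 0, so H is positive definite -> x* is a strict local min.

min


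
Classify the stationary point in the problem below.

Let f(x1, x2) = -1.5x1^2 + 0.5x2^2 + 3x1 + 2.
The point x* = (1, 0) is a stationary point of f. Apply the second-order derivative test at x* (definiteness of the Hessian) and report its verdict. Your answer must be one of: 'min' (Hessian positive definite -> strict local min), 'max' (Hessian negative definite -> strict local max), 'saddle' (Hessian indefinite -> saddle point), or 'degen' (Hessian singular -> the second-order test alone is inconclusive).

Compute the Hessian H = grad^2 f:
  H = [[-3, 0], [0, 1]]
Verify stationarity: grad f(x*) = H x* + g = (0, 0).
Eigenvalues of H: -3, 1.
Eigenvalues have mixed signs, so H is indefinite -> x* is a saddle point.

saddle


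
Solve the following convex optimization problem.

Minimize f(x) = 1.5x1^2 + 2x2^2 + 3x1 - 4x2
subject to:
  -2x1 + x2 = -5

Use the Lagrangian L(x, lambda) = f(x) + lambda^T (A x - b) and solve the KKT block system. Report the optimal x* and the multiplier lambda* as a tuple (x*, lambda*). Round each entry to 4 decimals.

Form the Lagrangian:
  L(x, lambda) = (1/2) x^T Q x + c^T x + lambda^T (A x - b)
Stationarity (grad_x L = 0): Q x + c + A^T lambda = 0.
Primal feasibility: A x = b.

This gives the KKT block system:
  [ Q   A^T ] [ x     ]   [-c ]
  [ A    0  ] [ lambda ] = [ b ]

Solving the linear system:
  x*      = (2.3684, -0.2632)
  lambda* = (5.0526)
  f(x*)   = 16.7105

x* = (2.3684, -0.2632), lambda* = (5.0526)


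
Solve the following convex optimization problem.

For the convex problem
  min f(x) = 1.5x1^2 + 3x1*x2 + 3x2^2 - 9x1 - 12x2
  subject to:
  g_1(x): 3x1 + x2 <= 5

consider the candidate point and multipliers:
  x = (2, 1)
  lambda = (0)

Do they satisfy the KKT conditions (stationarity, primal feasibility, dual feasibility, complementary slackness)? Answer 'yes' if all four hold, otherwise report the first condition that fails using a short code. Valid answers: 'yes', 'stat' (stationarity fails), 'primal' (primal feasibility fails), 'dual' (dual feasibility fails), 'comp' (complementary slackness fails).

Gradient of f: grad f(x) = Q x + c = (0, 0)
Constraint values g_i(x) = a_i^T x - b_i:
  g_1((2, 1)) = 2
Stationarity residual: grad f(x) + sum_i lambda_i a_i = (0, 0)
  -> stationarity OK
Primal feasibility (all g_i <= 0): FAILS
Dual feasibility (all lambda_i >= 0): OK
Complementary slackness (lambda_i * g_i(x) = 0 for all i): OK

Verdict: the first failing condition is primal_feasibility -> primal.

primal


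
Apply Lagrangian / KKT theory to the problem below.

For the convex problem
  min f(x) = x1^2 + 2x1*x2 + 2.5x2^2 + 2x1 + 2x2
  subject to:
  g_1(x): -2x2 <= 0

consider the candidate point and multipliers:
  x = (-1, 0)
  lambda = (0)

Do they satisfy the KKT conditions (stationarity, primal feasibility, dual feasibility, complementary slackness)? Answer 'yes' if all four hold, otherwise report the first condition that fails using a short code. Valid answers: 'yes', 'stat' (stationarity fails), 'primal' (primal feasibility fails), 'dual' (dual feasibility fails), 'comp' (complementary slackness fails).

Gradient of f: grad f(x) = Q x + c = (0, 0)
Constraint values g_i(x) = a_i^T x - b_i:
  g_1((-1, 0)) = 0
Stationarity residual: grad f(x) + sum_i lambda_i a_i = (0, 0)
  -> stationarity OK
Primal feasibility (all g_i <= 0): OK
Dual feasibility (all lambda_i >= 0): OK
Complementary slackness (lambda_i * g_i(x) = 0 for all i): OK

Verdict: yes, KKT holds.

yes


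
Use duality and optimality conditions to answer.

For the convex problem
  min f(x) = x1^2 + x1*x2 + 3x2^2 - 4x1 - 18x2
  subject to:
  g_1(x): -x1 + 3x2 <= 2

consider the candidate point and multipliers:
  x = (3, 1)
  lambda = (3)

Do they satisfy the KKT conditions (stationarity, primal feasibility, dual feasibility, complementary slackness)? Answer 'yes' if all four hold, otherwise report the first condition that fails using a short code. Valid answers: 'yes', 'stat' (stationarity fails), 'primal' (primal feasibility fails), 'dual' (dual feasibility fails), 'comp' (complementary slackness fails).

Gradient of f: grad f(x) = Q x + c = (3, -9)
Constraint values g_i(x) = a_i^T x - b_i:
  g_1((3, 1)) = -2
Stationarity residual: grad f(x) + sum_i lambda_i a_i = (0, 0)
  -> stationarity OK
Primal feasibility (all g_i <= 0): OK
Dual feasibility (all lambda_i >= 0): OK
Complementary slackness (lambda_i * g_i(x) = 0 for all i): FAILS

Verdict: the first failing condition is complementary_slackness -> comp.

comp


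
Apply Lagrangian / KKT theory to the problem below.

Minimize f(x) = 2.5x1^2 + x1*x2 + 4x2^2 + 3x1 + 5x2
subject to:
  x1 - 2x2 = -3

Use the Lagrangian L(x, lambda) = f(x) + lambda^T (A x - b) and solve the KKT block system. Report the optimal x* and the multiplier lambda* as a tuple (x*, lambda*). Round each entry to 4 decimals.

Form the Lagrangian:
  L(x, lambda) = (1/2) x^T Q x + c^T x + lambda^T (A x - b)
Stationarity (grad_x L = 0): Q x + c + A^T lambda = 0.
Primal feasibility: A x = b.

This gives the KKT block system:
  [ Q   A^T ] [ x     ]   [-c ]
  [ A    0  ] [ lambda ] = [ b ]

Solving the linear system:
  x*      = (-1.625, 0.6875)
  lambda* = (4.4375)
  f(x*)   = 5.9375

x* = (-1.625, 0.6875), lambda* = (4.4375)


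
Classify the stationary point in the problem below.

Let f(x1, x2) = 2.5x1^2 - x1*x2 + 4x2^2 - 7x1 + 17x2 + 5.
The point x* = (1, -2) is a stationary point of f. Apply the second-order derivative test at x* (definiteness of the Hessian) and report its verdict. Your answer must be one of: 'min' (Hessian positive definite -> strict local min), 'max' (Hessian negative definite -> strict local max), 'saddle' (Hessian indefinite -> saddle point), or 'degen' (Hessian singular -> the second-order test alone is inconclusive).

Compute the Hessian H = grad^2 f:
  H = [[5, -1], [-1, 8]]
Verify stationarity: grad f(x*) = H x* + g = (0, 0).
Eigenvalues of H: 4.6972, 8.3028.
Both eigenvalues > 0, so H is positive definite -> x* is a strict local min.

min


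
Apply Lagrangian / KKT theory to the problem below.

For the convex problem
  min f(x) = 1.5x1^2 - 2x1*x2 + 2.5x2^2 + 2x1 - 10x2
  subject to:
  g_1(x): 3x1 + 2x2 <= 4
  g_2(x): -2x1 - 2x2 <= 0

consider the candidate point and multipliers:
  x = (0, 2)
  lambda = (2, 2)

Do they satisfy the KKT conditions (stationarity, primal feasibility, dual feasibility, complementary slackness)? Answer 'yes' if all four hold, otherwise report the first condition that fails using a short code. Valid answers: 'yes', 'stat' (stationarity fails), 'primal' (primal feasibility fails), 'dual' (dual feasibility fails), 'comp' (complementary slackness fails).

Gradient of f: grad f(x) = Q x + c = (-2, 0)
Constraint values g_i(x) = a_i^T x - b_i:
  g_1((0, 2)) = 0
  g_2((0, 2)) = -4
Stationarity residual: grad f(x) + sum_i lambda_i a_i = (0, 0)
  -> stationarity OK
Primal feasibility (all g_i <= 0): OK
Dual feasibility (all lambda_i >= 0): OK
Complementary slackness (lambda_i * g_i(x) = 0 for all i): FAILS

Verdict: the first failing condition is complementary_slackness -> comp.

comp


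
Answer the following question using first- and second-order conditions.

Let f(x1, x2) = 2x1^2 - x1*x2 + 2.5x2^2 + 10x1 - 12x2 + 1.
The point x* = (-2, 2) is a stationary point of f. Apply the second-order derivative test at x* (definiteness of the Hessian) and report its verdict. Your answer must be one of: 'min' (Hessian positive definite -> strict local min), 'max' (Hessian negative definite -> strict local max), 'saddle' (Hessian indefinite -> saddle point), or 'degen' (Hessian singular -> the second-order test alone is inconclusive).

Compute the Hessian H = grad^2 f:
  H = [[4, -1], [-1, 5]]
Verify stationarity: grad f(x*) = H x* + g = (0, 0).
Eigenvalues of H: 3.382, 5.618.
Both eigenvalues > 0, so H is positive definite -> x* is a strict local min.

min


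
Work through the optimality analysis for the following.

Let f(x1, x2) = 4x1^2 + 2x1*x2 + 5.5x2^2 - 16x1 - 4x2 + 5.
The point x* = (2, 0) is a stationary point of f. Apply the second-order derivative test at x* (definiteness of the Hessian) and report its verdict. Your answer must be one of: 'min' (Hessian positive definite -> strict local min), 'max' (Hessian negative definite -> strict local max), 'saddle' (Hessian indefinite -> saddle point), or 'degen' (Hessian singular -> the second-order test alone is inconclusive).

Compute the Hessian H = grad^2 f:
  H = [[8, 2], [2, 11]]
Verify stationarity: grad f(x*) = H x* + g = (0, 0).
Eigenvalues of H: 7, 12.
Both eigenvalues > 0, so H is positive definite -> x* is a strict local min.

min


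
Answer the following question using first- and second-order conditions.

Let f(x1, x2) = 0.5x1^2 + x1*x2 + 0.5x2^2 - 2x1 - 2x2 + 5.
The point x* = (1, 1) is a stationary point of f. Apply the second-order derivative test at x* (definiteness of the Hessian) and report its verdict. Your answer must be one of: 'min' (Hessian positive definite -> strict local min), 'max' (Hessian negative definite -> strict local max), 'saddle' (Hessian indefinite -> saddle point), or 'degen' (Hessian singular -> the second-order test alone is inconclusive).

Compute the Hessian H = grad^2 f:
  H = [[1, 1], [1, 1]]
Verify stationarity: grad f(x*) = H x* + g = (0, 0).
Eigenvalues of H: 0, 2.
H has a zero eigenvalue (singular; positive semidefinite but not definite), so H is neither positive definite, negative definite, nor indefinite. The second-order test alone is inconclusive -> degen.
(Indeed, f is constant along the null direction of H through x*, so x* is not a strict local extremum.)

degen


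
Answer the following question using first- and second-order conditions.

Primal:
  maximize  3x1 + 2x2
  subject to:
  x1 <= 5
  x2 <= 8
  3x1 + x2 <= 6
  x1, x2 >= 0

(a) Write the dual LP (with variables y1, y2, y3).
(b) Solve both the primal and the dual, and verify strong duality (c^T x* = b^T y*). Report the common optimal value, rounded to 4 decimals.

The standard primal-dual pair for 'max c^T x s.t. A x <= b, x >= 0' is:
  Dual:  min b^T y  s.t.  A^T y >= c,  y >= 0.

So the dual LP is:
  minimize  5y1 + 8y2 + 6y3
  subject to:
    y1 + 3y3 >= 3
    y2 + y3 >= 2
    y1, y2, y3 >= 0

Solving the primal: x* = (0, 6).
  primal value c^T x* = 12.
Solving the dual: y* = (0, 0, 2).
  dual value b^T y* = 12.
Strong duality: c^T x* = b^T y*. Confirmed.

12


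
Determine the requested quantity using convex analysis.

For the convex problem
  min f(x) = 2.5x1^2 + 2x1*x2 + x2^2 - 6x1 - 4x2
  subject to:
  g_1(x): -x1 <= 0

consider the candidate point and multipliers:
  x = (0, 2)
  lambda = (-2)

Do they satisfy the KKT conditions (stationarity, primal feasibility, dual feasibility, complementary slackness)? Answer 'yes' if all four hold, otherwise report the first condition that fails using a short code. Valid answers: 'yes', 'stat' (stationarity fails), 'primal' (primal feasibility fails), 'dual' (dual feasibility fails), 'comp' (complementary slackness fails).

Gradient of f: grad f(x) = Q x + c = (-2, 0)
Constraint values g_i(x) = a_i^T x - b_i:
  g_1((0, 2)) = 0
Stationarity residual: grad f(x) + sum_i lambda_i a_i = (0, 0)
  -> stationarity OK
Primal feasibility (all g_i <= 0): OK
Dual feasibility (all lambda_i >= 0): FAILS
Complementary slackness (lambda_i * g_i(x) = 0 for all i): OK

Verdict: the first failing condition is dual_feasibility -> dual.

dual


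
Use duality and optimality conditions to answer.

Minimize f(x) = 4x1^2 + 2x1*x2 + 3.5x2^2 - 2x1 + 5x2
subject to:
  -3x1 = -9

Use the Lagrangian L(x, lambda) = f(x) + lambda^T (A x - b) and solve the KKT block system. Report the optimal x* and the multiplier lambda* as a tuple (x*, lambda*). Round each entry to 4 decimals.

Form the Lagrangian:
  L(x, lambda) = (1/2) x^T Q x + c^T x + lambda^T (A x - b)
Stationarity (grad_x L = 0): Q x + c + A^T lambda = 0.
Primal feasibility: A x = b.

This gives the KKT block system:
  [ Q   A^T ] [ x     ]   [-c ]
  [ A    0  ] [ lambda ] = [ b ]

Solving the linear system:
  x*      = (3, -1.5714)
  lambda* = (6.2857)
  f(x*)   = 21.3571

x* = (3, -1.5714), lambda* = (6.2857)
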